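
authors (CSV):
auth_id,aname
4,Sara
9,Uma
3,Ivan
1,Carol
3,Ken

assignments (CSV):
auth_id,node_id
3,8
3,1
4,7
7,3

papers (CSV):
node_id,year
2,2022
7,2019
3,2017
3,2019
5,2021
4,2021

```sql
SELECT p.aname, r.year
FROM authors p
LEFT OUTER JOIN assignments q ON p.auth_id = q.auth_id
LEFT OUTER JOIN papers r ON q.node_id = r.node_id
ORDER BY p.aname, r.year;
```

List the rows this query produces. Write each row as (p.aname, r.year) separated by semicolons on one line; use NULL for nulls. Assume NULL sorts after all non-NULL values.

Evaluate left to right. First `authors p LEFT JOIN assignments q` on auth_id: 7 row(s).
Then LEFT JOIN `papers r` on node_id: each of those 7 rows is kept; rows whose q.node_id has no match in r get NULL for r's columns.

(Carol, NULL); (Ivan, NULL); (Ivan, NULL); (Ken, NULL); (Ken, NULL); (Sara, 2019); (Uma, NULL)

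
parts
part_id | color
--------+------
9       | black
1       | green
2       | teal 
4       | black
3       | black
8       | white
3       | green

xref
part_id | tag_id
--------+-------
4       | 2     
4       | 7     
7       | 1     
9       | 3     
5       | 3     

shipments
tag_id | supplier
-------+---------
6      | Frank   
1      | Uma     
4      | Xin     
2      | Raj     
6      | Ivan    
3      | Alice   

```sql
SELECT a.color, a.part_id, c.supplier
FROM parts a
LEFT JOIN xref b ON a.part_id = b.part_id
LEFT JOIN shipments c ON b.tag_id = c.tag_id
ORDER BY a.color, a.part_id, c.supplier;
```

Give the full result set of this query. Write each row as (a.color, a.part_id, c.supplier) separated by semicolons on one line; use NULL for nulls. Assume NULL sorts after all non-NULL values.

Step 1 — a LEFT JOIN b on part_id → 8 row(s).
Then LEFT JOIN `shipments c` on tag_id: each of those 8 rows is kept; rows whose b.tag_id has no match in c get NULL for c's columns.

(black, 3, NULL); (black, 4, Raj); (black, 4, NULL); (black, 9, Alice); (green, 1, NULL); (green, 3, NULL); (teal, 2, NULL); (white, 8, NULL)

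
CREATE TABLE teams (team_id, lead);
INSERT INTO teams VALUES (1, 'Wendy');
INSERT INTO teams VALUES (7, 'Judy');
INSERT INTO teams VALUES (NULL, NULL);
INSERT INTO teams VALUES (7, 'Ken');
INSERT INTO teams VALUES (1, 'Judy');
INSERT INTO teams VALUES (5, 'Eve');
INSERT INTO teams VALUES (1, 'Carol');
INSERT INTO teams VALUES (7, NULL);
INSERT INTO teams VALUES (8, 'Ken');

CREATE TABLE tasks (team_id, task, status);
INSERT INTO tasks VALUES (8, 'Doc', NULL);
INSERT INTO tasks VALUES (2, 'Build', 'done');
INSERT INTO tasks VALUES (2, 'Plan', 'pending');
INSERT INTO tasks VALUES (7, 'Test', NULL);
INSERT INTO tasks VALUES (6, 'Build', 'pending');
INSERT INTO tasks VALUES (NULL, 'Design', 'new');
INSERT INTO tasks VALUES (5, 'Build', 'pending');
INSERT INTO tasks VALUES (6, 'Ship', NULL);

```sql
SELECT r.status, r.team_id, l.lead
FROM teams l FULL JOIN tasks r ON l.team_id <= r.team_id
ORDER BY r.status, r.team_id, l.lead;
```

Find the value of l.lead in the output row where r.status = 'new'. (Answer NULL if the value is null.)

NULL

FULL OUTER JOIN keeps every row from both sides; unmatched rows get NULL for the other side's columns.
Matching on l.team_id <= r.team_id. A NULL in a compared column never satisfies the condition.
- l[0] team_id=1 → 7 match(es) in r → 7 row(s).
- l[1] team_id=7 → 2 match(es) in r → 2 row(s).
- l[2] team_id=NULL → no match; kept with NULLs on the r side.
- l[3] team_id=7 → 2 match(es) in r → 2 row(s).
- l[4] team_id=1 → 7 match(es) in r → 7 row(s).
- l[5] team_id=5 → 5 match(es) in r → 5 row(s).
- l[6] team_id=1 → 7 match(es) in r → 7 row(s).
- l[7] team_id=7 → 2 match(es) in r → 2 row(s).
- l[8] team_id=8 → 1 match(es) in r → 1 row(s).
- plus 1 unmatched r row(s), each kept with NULL l columns.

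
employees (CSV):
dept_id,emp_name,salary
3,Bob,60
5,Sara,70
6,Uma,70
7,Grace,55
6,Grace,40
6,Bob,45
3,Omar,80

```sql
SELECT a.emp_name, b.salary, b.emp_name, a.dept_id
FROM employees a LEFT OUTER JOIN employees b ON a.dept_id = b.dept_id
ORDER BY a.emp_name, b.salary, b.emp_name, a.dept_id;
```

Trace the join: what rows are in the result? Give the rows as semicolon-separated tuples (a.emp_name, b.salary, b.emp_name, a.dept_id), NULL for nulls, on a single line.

(Bob, 40, Grace, 6); (Bob, 45, Bob, 6); (Bob, 60, Bob, 3); (Bob, 70, Uma, 6); (Bob, 80, Omar, 3); (Grace, 40, Grace, 6); (Grace, 45, Bob, 6); (Grace, 55, Grace, 7); (Grace, 70, Uma, 6); (Omar, 60, Bob, 3); (Omar, 80, Omar, 3); (Sara, 70, Sara, 5); (Uma, 40, Grace, 6); (Uma, 45, Bob, 6); (Uma, 70, Uma, 6)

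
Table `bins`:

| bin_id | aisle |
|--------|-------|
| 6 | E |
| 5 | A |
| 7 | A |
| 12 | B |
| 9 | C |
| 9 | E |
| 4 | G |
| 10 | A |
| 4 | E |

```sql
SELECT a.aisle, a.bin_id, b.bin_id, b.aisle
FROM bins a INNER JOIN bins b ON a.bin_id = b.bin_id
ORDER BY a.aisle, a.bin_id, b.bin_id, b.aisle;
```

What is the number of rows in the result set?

13

INNER JOIN keeps only pairs where the ON condition holds.
Matching on a.bin_id = b.bin_id.
Matched pairs: 13.
Total: 13 rows.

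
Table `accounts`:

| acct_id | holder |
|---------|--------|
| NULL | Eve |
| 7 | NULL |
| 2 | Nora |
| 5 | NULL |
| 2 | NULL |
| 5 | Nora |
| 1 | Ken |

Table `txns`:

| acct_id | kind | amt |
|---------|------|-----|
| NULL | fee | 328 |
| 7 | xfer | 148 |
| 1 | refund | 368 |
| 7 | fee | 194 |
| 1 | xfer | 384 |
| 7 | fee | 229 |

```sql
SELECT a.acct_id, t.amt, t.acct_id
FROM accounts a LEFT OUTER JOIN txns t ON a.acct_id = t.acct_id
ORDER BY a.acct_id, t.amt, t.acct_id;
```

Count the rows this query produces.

10

LEFT JOIN keeps every row from `accounts`; unmatched rows get NULL for `txns`'s columns.
Matching on a.acct_id = t.acct_id. A NULL in a compared column never satisfies the condition.
- acct_id=NULL: no t row matches, row kept with t columns NULL.
- acct_id=7: 3 matching t row(s), so 3 row(s) emitted.
- acct_id=2: no t row matches, row kept with t columns NULL.
- acct_id=5: no t row matches, row kept with t columns NULL.
- acct_id=2: no t row matches, row kept with t columns NULL.
- acct_id=5: no t row matches, row kept with t columns NULL.
- acct_id=1: 2 matching t row(s), so 2 row(s) emitted.
Total: 5 matched + 5 padded = 10 rows.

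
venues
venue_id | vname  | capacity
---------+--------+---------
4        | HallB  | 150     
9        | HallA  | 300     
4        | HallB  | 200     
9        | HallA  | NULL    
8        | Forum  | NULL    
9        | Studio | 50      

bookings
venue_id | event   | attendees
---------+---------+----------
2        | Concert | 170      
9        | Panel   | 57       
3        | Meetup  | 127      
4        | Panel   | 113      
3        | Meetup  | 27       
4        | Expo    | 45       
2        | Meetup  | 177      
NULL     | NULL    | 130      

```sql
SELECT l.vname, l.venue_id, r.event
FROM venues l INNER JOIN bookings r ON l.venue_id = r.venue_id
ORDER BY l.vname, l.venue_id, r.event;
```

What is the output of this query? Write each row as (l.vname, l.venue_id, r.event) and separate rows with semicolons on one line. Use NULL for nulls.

(HallA, 9, Panel); (HallA, 9, Panel); (HallB, 4, Expo); (HallB, 4, Expo); (HallB, 4, Panel); (HallB, 4, Panel); (Studio, 9, Panel)

INNER JOIN keeps only pairs where the ON condition holds.
Matching on l.venue_id = r.venue_id. A NULL in a compared column never satisfies the condition.
- l (venue_id=4) pairs with 2 row(s) of r.
- l (venue_id=9) pairs with 1 row(s) of r.
- l (venue_id=4) pairs with 2 row(s) of r.
- l (venue_id=9) pairs with 1 row(s) of r.
- l (venue_id=8) has no partner → excluded.
- l (venue_id=9) pairs with 1 row(s) of r.
After projecting and ordering:
l.vname | l.venue_id | r.event
HallA | 9 | Panel
HallA | 9 | Panel
HallB | 4 | Expo
HallB | 4 | Expo
HallB | 4 | Panel
HallB | 4 | Panel
Studio | 9 | Panel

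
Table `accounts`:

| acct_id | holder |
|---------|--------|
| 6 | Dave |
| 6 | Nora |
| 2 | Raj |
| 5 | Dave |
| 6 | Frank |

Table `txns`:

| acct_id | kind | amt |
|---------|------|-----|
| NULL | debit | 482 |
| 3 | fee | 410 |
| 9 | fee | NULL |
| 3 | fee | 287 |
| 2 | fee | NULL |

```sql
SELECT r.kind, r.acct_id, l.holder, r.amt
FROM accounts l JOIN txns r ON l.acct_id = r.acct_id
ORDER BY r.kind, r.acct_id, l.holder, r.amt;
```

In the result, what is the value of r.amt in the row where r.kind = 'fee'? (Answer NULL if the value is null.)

INNER JOIN keeps only pairs where the ON condition holds.
Matching on l.acct_id = r.acct_id. A NULL in a compared column never satisfies the condition.
- l row (acct_id=6): no match → dropped.
- l row (acct_id=6): no match → dropped.
- l row (acct_id=2): matches 1 r row(s) → 1 output row(s).
- l row (acct_id=5): no match → dropped.
- l row (acct_id=6): no match → dropped.

NULL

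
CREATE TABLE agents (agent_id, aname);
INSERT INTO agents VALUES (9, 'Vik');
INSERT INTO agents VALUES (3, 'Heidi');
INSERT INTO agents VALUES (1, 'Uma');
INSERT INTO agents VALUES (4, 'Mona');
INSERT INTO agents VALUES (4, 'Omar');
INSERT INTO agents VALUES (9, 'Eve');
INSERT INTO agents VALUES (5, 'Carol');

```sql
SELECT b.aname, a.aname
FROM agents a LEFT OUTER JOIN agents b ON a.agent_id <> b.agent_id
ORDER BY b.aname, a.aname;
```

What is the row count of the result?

LEFT JOIN keeps every row from `agents a`; unmatched rows get NULL for `agents b`'s columns.
Matching on a.agent_id <> b.agent_id.
- a (agent_id=9) pairs with 5 row(s) of b.
- a (agent_id=3) pairs with 6 row(s) of b.
- a (agent_id=1) pairs with 6 row(s) of b.
- a (agent_id=4) pairs with 5 row(s) of b.
- a (agent_id=4) pairs with 5 row(s) of b.
- a (agent_id=9) pairs with 5 row(s) of b.
- a (agent_id=5) pairs with 6 row(s) of b.
Total: 38 rows.

38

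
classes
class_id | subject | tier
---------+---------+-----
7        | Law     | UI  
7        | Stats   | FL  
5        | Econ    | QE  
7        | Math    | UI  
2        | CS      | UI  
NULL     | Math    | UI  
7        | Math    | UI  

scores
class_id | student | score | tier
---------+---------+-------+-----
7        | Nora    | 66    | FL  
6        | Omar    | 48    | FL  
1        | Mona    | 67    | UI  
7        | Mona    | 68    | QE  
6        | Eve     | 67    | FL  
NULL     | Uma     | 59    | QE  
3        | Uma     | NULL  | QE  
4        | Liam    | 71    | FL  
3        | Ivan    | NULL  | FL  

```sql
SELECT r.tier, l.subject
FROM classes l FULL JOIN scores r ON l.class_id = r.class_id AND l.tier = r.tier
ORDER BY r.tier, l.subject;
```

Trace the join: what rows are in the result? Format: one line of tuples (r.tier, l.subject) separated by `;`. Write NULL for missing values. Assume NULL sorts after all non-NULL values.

(FL, Stats); (FL, NULL); (FL, NULL); (FL, NULL); (FL, NULL); (QE, NULL); (QE, NULL); (QE, NULL); (UI, NULL); (NULL, CS); (NULL, Econ); (NULL, Law); (NULL, Math); (NULL, Math); (NULL, Math)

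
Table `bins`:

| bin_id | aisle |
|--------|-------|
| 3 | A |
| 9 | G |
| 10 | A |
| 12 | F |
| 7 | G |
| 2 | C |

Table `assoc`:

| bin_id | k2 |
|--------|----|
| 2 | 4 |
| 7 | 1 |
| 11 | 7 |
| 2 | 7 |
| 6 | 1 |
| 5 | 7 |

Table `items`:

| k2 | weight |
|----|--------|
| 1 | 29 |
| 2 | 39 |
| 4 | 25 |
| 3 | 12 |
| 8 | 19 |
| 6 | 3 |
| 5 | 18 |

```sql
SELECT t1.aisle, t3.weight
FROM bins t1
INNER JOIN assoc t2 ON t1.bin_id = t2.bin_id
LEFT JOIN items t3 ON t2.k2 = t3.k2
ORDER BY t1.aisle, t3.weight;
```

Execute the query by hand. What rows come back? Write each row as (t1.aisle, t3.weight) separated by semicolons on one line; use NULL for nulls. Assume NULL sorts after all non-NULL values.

(C, 25); (C, NULL); (G, 29)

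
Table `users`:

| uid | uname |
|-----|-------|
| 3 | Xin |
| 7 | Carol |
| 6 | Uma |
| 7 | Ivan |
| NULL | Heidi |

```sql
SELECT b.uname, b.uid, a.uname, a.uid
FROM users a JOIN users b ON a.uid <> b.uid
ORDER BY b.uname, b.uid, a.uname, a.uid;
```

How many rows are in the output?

10

INNER JOIN keeps only pairs where the ON condition holds.
Matching on a.uid <> b.uid. A NULL in a compared column never satisfies the condition.
- a row (uid=3): matches 3 b row(s) → 3 output row(s).
- a row (uid=7): matches 2 b row(s) → 2 output row(s).
- a row (uid=6): matches 3 b row(s) → 3 output row(s).
- a row (uid=7): matches 2 b row(s) → 2 output row(s).
- a row (uid=NULL): no match → dropped.
Total: 10 rows.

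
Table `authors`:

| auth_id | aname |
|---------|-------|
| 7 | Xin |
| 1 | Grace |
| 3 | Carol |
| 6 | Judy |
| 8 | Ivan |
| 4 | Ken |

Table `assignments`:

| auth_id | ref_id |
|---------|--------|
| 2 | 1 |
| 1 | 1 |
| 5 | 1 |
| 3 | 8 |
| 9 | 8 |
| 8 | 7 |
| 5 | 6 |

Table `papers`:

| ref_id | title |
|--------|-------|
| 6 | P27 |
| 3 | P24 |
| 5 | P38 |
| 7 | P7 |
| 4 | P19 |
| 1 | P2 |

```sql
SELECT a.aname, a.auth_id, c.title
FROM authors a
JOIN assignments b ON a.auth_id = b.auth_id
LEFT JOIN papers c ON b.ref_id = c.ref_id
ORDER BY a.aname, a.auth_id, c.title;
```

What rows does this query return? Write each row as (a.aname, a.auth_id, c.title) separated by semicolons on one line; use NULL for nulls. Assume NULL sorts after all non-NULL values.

(Carol, 3, NULL); (Grace, 1, P2); (Ivan, 8, P7)

Step 1 — a INNER JOIN b on auth_id → 3 row(s).
Then LEFT JOIN `papers c` on ref_id: each of those 3 rows is kept; rows whose b.ref_id has no match in c get NULL for c's columns.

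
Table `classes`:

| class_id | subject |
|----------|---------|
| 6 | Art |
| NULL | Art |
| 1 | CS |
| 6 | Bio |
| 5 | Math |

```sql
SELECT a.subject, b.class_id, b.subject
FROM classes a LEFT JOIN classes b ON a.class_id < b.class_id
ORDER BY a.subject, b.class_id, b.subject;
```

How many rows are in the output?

8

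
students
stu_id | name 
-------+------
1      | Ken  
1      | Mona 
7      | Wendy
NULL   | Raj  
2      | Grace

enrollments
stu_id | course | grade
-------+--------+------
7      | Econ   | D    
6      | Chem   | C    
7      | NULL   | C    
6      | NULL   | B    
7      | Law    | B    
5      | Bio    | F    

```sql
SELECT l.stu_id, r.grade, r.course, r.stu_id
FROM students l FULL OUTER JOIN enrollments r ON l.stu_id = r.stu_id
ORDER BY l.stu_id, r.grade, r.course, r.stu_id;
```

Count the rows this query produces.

10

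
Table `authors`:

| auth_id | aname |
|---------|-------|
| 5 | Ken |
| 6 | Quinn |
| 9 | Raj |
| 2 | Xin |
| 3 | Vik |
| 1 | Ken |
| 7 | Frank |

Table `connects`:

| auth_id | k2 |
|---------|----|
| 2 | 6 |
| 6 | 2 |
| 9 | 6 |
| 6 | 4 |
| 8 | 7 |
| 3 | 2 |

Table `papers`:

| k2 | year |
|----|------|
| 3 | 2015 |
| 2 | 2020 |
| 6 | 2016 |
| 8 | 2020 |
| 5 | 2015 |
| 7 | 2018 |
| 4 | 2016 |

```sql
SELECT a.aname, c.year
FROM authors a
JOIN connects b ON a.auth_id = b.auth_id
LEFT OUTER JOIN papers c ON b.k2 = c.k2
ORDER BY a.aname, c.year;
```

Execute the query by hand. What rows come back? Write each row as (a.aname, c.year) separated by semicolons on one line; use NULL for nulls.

(Quinn, 2016); (Quinn, 2020); (Raj, 2016); (Vik, 2020); (Xin, 2016)

Evaluate left to right. First `authors a INNER JOIN connects b` on auth_id: 5 row(s).
Then LEFT JOIN `papers c` on k2: each of those 5 rows is kept; rows whose b.k2 has no match in c get NULL for c's columns.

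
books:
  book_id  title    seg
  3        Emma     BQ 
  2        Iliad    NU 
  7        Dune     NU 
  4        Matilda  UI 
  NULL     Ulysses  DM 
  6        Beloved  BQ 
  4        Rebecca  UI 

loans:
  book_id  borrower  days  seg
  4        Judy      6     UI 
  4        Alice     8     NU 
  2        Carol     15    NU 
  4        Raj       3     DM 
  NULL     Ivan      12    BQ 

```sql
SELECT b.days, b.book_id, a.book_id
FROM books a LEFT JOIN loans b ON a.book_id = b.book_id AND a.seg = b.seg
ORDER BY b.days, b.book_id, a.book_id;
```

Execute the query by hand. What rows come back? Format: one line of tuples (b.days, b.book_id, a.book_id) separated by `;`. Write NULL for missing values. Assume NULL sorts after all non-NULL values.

(6, 4, 4); (6, 4, 4); (15, 2, 2); (NULL, NULL, 3); (NULL, NULL, 6); (NULL, NULL, 7); (NULL, NULL, NULL)

LEFT JOIN keeps every row from `books`; unmatched rows get NULL for `loans`'s columns.
Matching on a.book_id = b.book_id AND a.seg = b.seg. A NULL in a compared column never satisfies the condition.
Matched pairs: 3; unmatched a rows kept: 4.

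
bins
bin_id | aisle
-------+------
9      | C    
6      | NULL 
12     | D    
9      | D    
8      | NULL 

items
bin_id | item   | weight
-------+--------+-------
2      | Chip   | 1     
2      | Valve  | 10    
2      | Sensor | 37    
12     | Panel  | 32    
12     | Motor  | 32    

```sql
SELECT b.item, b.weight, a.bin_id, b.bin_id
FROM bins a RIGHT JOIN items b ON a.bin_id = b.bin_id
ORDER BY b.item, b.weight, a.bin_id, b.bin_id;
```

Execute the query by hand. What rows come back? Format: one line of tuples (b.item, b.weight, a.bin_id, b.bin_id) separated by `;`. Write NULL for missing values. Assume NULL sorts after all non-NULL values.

(Chip, 1, NULL, 2); (Motor, 32, 12, 12); (Panel, 32, 12, 12); (Sensor, 37, NULL, 2); (Valve, 10, NULL, 2)

RIGHT JOIN keeps every row from `items`; unmatched rows get NULL for `bins`'s columns.
Matching on a.bin_id = b.bin_id.
- a[0] bin_id=9 → no match.
- a[1] bin_id=6 → no match.
- a[2] bin_id=12 → 2 match(es) in b → 2 row(s).
- a[3] bin_id=9 → no match.
- a[4] bin_id=8 → no match.
- plus 3 unmatched b row(s), each kept with NULL a columns.
After projecting and ordering:
b.item | b.weight | a.bin_id | b.bin_id
Chip | 1 | NULL | 2
Motor | 32 | 12 | 12
Panel | 32 | 12 | 12
Sensor | 37 | NULL | 2
Valve | 10 | NULL | 2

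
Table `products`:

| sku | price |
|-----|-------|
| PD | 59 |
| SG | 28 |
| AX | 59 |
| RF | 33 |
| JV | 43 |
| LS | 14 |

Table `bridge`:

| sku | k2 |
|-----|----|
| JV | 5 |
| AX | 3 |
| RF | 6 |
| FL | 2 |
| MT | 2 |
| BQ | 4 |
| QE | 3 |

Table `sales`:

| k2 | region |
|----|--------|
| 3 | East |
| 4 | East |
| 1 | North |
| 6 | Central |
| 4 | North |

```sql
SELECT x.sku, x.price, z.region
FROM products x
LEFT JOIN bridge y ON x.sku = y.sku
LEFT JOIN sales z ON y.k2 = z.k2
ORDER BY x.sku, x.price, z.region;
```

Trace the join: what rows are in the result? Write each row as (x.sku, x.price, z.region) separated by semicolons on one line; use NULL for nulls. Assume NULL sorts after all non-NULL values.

Evaluate left to right. First `products x LEFT JOIN bridge y` on sku: 6 row(s).
Then LEFT JOIN `sales z` on k2: each of those 6 rows is kept; rows whose y.k2 has no match in z get NULL for z's columns.

(AX, 59, East); (JV, 43, NULL); (LS, 14, NULL); (PD, 59, NULL); (RF, 33, Central); (SG, 28, NULL)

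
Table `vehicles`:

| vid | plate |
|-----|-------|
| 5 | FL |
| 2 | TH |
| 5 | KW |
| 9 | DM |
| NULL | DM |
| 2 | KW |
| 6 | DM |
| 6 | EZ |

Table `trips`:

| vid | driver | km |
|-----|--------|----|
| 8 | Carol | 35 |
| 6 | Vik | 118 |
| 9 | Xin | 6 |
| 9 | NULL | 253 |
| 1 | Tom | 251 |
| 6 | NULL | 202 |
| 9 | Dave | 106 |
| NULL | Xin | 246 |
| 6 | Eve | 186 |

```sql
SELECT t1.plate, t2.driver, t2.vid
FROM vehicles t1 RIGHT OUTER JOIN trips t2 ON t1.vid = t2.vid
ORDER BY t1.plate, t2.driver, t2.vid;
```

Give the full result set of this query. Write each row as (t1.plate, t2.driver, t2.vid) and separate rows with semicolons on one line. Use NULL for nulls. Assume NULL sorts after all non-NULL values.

RIGHT JOIN keeps every row from `trips`; unmatched rows get NULL for `vehicles`'s columns.
Matching on t1.vid = t2.vid. A NULL in a compared column never satisfies the condition.
Matched pairs: 9; unmatched t2 rows kept: 3.

(DM, Dave, 9); (DM, Eve, 6); (DM, Vik, 6); (DM, Xin, 9); (DM, NULL, 6); (DM, NULL, 9); (EZ, Eve, 6); (EZ, Vik, 6); (EZ, NULL, 6); (NULL, Carol, 8); (NULL, Tom, 1); (NULL, Xin, NULL)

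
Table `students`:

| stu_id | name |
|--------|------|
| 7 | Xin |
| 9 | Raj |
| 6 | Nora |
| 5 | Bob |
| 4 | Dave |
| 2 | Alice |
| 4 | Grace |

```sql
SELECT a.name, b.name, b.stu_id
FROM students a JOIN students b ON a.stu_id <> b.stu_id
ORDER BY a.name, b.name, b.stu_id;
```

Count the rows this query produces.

40

INNER JOIN keeps only pairs where the ON condition holds.
Matching on a.stu_id <> b.stu_id.
- a row (stu_id=7): matches 6 b row(s) → 6 output row(s).
- a row (stu_id=9): matches 6 b row(s) → 6 output row(s).
- a row (stu_id=6): matches 6 b row(s) → 6 output row(s).
- a row (stu_id=5): matches 6 b row(s) → 6 output row(s).
- a row (stu_id=4): matches 5 b row(s) → 5 output row(s).
- a row (stu_id=2): matches 6 b row(s) → 6 output row(s).
- a row (stu_id=4): matches 5 b row(s) → 5 output row(s).
Total: 40 rows.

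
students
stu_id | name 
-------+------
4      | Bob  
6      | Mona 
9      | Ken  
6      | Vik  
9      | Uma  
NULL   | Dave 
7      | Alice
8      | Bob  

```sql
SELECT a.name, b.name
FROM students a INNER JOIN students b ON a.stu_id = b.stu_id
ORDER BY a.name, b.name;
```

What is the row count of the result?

11

INNER JOIN keeps only pairs where the ON condition holds.
Matching on a.stu_id = b.stu_id. A NULL in a compared column never satisfies the condition.
- a (stu_id=4) pairs with 1 row(s) of b.
- a (stu_id=6) pairs with 2 row(s) of b.
- a (stu_id=9) pairs with 2 row(s) of b.
- a (stu_id=6) pairs with 2 row(s) of b.
- a (stu_id=9) pairs with 2 row(s) of b.
- a (stu_id=NULL) has no partner → excluded.
- a (stu_id=7) pairs with 1 row(s) of b.
- a (stu_id=8) pairs with 1 row(s) of b.
Total: 11 rows.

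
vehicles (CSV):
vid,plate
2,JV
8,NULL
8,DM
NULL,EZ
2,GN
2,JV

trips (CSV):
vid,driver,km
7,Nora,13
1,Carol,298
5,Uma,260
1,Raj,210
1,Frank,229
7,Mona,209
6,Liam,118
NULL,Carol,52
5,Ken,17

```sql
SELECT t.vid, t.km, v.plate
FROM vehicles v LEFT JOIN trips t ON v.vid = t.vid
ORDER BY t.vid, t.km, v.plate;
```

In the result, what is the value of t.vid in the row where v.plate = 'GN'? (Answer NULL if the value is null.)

LEFT JOIN keeps every row from `vehicles`; unmatched rows get NULL for `trips`'s columns.
Matching on v.vid = t.vid. A NULL in a compared column never satisfies the condition.
- v (vid=2) has no partner → padded with NULL.
- v (vid=8) has no partner → padded with NULL.
- v (vid=8) has no partner → padded with NULL.
- v (vid=NULL) has no partner → padded with NULL.
- v (vid=2) has no partner → padded with NULL.
- v (vid=2) has no partner → padded with NULL.

NULL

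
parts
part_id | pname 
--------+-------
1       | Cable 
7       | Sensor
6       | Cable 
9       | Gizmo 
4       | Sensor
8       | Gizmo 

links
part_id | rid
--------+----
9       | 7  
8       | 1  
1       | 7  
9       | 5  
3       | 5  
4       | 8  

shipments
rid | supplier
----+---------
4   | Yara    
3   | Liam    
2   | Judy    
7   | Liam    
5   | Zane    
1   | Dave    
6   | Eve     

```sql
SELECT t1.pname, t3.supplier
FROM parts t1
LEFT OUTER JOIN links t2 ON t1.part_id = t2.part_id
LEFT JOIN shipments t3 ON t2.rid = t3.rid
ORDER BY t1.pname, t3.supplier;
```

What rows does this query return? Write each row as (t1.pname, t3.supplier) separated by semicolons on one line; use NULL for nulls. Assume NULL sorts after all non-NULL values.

Evaluate left to right. First `parts t1 LEFT JOIN links t2` on part_id: 7 row(s).
Then LEFT JOIN `shipments t3` on rid: each of those 7 rows is kept; rows whose t2.rid has no match in t3 get NULL for t3's columns.

(Cable, Liam); (Cable, NULL); (Gizmo, Dave); (Gizmo, Liam); (Gizmo, Zane); (Sensor, NULL); (Sensor, NULL)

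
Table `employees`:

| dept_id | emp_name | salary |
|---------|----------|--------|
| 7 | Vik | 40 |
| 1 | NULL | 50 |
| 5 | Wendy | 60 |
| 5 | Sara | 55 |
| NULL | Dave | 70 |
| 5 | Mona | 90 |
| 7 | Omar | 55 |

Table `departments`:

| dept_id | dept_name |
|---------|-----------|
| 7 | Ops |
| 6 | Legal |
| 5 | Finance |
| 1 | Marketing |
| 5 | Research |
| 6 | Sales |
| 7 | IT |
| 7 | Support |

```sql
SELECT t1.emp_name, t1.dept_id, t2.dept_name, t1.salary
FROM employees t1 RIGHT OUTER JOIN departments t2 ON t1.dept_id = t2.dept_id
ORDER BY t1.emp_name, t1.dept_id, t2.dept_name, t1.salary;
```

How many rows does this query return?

15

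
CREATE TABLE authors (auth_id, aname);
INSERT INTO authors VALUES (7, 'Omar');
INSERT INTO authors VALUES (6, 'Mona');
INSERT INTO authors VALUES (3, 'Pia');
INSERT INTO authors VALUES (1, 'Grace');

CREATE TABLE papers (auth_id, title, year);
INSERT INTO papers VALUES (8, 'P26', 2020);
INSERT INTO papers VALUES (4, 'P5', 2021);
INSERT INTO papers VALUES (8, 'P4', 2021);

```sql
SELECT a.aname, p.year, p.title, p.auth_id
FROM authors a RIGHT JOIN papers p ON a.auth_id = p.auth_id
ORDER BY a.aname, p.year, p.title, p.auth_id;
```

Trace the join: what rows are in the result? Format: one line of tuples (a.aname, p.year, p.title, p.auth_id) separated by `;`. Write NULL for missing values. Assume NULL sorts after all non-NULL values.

(NULL, 2020, P26, 8); (NULL, 2021, P4, 8); (NULL, 2021, P5, 4)

RIGHT JOIN keeps every row from `papers`; unmatched rows get NULL for `authors`'s columns.
Matching on a.auth_id = p.auth_id.
Matched pairs: 0; unmatched p rows kept: 3.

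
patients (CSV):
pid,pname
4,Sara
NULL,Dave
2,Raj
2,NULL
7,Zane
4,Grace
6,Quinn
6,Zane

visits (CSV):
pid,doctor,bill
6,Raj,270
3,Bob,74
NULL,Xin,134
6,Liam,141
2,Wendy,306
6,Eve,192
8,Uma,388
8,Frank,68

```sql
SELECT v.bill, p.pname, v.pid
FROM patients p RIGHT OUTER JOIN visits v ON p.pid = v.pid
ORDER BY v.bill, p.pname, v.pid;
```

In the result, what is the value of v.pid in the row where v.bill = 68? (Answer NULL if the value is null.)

8

RIGHT JOIN keeps every row from `visits`; unmatched rows get NULL for `patients`'s columns.
Matching on p.pid = v.pid. A NULL in a compared column never satisfies the condition.
- pid=4: no matching v row.
- pid=NULL: no matching v row.
- pid=2: 1 matching v row(s), so 1 row(s) emitted.
- pid=2: 1 matching v row(s), so 1 row(s) emitted.
- pid=7: no matching v row.
- pid=4: no matching v row.
- pid=6: 3 matching v row(s), so 3 row(s) emitted.
- pid=6: 3 matching v row(s), so 3 row(s) emitted.
- plus 4 unmatched v row(s), each kept with NULL p columns.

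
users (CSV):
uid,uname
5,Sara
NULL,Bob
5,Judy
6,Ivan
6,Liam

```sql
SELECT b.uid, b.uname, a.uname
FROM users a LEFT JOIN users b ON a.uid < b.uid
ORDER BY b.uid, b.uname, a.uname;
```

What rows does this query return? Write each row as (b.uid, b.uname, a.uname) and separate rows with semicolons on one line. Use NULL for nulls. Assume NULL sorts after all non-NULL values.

LEFT JOIN keeps every row from `users a`; unmatched rows get NULL for `users b`'s columns.
Matching on a.uid < b.uid. A NULL in a compared column never satisfies the condition.
Matched pairs: 4; unmatched a rows kept: 3.

(6, Ivan, Judy); (6, Ivan, Sara); (6, Liam, Judy); (6, Liam, Sara); (NULL, NULL, Bob); (NULL, NULL, Ivan); (NULL, NULL, Liam)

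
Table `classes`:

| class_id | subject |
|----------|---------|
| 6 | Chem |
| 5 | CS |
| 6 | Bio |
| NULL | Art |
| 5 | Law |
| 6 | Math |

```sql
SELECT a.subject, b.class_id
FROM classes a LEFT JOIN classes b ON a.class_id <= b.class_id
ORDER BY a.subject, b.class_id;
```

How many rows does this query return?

20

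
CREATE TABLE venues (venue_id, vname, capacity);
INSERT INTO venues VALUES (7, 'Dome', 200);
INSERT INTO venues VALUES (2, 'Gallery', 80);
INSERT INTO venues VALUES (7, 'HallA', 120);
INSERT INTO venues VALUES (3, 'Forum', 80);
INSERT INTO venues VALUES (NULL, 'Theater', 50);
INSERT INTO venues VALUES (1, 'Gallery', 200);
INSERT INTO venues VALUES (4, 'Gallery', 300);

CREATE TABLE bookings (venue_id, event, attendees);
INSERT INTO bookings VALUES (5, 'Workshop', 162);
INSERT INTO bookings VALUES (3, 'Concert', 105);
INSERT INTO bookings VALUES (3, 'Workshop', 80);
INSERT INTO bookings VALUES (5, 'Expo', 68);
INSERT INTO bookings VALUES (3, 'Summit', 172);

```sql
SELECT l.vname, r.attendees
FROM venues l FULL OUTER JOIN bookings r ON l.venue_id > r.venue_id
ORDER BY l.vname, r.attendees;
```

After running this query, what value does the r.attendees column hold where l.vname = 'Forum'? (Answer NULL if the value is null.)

FULL OUTER JOIN keeps every row from both sides; unmatched rows get NULL for the other side's columns.
Matching on l.venue_id > r.venue_id. A NULL in a compared column never satisfies the condition.
- l (venue_id=7) pairs with 5 row(s) of r.
- l (venue_id=2) has no partner → padded with NULL.
- l (venue_id=7) pairs with 5 row(s) of r.
- l (venue_id=3) has no partner → padded with NULL.
- l (venue_id=NULL) has no partner → padded with NULL.
- l (venue_id=1) has no partner → padded with NULL.
- l (venue_id=4) pairs with 3 row(s) of r.

NULL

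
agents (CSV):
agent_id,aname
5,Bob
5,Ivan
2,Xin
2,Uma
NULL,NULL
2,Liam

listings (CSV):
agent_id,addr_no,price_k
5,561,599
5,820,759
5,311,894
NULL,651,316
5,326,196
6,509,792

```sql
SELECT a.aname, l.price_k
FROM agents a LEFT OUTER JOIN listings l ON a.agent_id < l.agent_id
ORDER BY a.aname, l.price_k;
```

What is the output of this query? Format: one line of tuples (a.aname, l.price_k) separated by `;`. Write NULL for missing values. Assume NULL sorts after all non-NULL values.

LEFT JOIN keeps every row from `agents`; unmatched rows get NULL for `listings`'s columns.
Matching on a.agent_id < l.agent_id. A NULL in a compared column never satisfies the condition.
- a[0] agent_id=5 → 1 match(es) in l → 1 row(s).
- a[1] agent_id=5 → 1 match(es) in l → 1 row(s).
- a[2] agent_id=2 → 5 match(es) in l → 5 row(s).
- a[3] agent_id=2 → 5 match(es) in l → 5 row(s).
- a[4] agent_id=NULL → no match; kept with NULLs on the l side.
- a[5] agent_id=2 → 5 match(es) in l → 5 row(s).

(Bob, 792); (Ivan, 792); (Liam, 196); (Liam, 599); (Liam, 759); (Liam, 792); (Liam, 894); (Uma, 196); (Uma, 599); (Uma, 759); (Uma, 792); (Uma, 894); (Xin, 196); (Xin, 599); (Xin, 759); (Xin, 792); (Xin, 894); (NULL, NULL)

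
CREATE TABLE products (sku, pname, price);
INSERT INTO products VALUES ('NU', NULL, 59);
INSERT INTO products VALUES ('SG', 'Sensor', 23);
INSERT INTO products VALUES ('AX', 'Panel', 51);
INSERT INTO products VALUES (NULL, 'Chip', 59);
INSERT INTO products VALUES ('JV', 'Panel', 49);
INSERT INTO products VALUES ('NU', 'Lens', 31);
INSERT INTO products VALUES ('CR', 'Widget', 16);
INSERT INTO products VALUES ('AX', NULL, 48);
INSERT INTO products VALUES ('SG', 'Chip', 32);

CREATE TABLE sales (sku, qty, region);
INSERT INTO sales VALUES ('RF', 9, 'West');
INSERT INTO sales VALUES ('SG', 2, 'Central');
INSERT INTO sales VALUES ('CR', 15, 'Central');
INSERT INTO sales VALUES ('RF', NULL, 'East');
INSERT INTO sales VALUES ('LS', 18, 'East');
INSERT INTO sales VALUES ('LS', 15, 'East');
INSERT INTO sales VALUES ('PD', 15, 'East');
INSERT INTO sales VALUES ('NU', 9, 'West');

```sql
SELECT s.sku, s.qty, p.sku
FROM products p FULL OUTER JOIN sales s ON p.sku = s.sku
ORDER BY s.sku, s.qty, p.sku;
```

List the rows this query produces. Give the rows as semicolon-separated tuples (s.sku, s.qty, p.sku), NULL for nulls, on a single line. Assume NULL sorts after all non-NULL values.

FULL OUTER JOIN keeps every row from both sides; unmatched rows get NULL for the other side's columns.
Matching on p.sku = s.sku. A NULL in a compared column never satisfies the condition.
- sku=NU: 1 matching s row(s), so 1 row(s) emitted.
- sku=SG: 1 matching s row(s), so 1 row(s) emitted.
- sku=AX: no s row matches, row kept with s columns NULL.
- sku=NULL: no s row matches, row kept with s columns NULL.
- sku=JV: no s row matches, row kept with s columns NULL.
- sku=NU: 1 matching s row(s), so 1 row(s) emitted.
- sku=CR: 1 matching s row(s), so 1 row(s) emitted.
- sku=AX: no s row matches, row kept with s columns NULL.
- sku=SG: 1 matching s row(s), so 1 row(s) emitted.
- plus 5 unmatched s row(s), each kept with NULL p columns.

(CR, 15, CR); (LS, 15, NULL); (LS, 18, NULL); (NU, 9, NU); (NU, 9, NU); (PD, 15, NULL); (RF, 9, NULL); (RF, NULL, NULL); (SG, 2, SG); (SG, 2, SG); (NULL, NULL, AX); (NULL, NULL, AX); (NULL, NULL, JV); (NULL, NULL, NULL)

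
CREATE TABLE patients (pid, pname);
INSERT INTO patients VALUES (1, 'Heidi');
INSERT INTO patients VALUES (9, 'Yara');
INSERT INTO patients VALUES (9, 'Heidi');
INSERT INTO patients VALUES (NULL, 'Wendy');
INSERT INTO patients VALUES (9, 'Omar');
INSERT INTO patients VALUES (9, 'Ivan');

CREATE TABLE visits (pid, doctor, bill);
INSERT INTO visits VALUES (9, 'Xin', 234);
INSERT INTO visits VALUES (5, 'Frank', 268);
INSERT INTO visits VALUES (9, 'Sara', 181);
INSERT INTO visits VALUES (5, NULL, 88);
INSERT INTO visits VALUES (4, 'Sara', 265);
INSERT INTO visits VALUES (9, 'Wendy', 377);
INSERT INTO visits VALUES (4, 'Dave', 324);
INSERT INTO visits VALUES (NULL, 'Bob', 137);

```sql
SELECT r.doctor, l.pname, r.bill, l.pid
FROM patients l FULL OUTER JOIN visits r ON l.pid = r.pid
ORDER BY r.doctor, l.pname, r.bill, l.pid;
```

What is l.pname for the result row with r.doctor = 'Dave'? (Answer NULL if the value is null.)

NULL

FULL OUTER JOIN keeps every row from both sides; unmatched rows get NULL for the other side's columns.
Matching on l.pid = r.pid. A NULL in a compared column never satisfies the condition.
- pid=1: no r row matches, row kept with r columns NULL.
- pid=9: 3 matching r row(s), so 3 row(s) emitted.
- pid=9: 3 matching r row(s), so 3 row(s) emitted.
- pid=NULL: no r row matches, row kept with r columns NULL.
- pid=9: 3 matching r row(s), so 3 row(s) emitted.
- pid=9: 3 matching r row(s), so 3 row(s) emitted.
- plus 5 unmatched r row(s), each kept with NULL l columns.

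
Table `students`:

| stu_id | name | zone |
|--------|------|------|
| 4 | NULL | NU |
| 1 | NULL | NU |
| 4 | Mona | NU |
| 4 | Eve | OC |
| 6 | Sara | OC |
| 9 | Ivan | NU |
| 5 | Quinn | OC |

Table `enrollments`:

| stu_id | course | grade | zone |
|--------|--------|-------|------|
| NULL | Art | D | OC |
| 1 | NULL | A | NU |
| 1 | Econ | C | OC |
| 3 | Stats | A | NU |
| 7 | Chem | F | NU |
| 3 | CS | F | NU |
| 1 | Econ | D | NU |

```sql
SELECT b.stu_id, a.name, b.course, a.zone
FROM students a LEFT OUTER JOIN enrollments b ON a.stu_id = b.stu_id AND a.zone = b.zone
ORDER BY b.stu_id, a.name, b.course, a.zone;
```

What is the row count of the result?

LEFT JOIN keeps every row from `students`; unmatched rows get NULL for `enrollments`'s columns.
Matching on a.stu_id = b.stu_id AND a.zone = b.zone. A NULL in a compared column never satisfies the condition.
- a row (stu_id=4, zone=NU): no match → kept, b columns NULL.
- a row (stu_id=1, zone=NU): matches 2 b row(s) → 2 output row(s).
- a row (stu_id=4, zone=NU): no match → kept, b columns NULL.
- a row (stu_id=4, zone=OC): no match → kept, b columns NULL.
- a row (stu_id=6, zone=OC): no match → kept, b columns NULL.
- a row (stu_id=9, zone=NU): no match → kept, b columns NULL.
- a row (stu_id=5, zone=OC): no match → kept, b columns NULL.
Total: 2 matched + 6 padded = 8 rows.

8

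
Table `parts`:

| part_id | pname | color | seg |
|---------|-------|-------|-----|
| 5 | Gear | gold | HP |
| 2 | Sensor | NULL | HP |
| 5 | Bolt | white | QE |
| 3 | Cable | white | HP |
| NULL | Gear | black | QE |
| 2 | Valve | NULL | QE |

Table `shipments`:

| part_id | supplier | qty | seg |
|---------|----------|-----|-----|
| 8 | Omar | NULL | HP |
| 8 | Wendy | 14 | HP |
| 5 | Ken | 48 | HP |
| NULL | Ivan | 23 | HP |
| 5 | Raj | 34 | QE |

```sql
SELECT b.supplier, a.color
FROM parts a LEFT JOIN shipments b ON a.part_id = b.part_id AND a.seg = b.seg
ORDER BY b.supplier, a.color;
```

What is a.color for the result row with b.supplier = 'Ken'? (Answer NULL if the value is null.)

gold

LEFT JOIN keeps every row from `parts`; unmatched rows get NULL for `shipments`'s columns.
Matching on a.part_id = b.part_id AND a.seg = b.seg. A NULL in a compared column never satisfies the condition.
- a[0] part_id=5, seg=HP → 1 match(es) in b → 1 row(s).
- a[1] part_id=2, seg=HP → no match; kept with NULLs on the b side.
- a[2] part_id=5, seg=QE → 1 match(es) in b → 1 row(s).
- a[3] part_id=3, seg=HP → no match; kept with NULLs on the b side.
- a[4] part_id=NULL, seg=QE → no match; kept with NULLs on the b side.
- a[5] part_id=2, seg=QE → no match; kept with NULLs on the b side.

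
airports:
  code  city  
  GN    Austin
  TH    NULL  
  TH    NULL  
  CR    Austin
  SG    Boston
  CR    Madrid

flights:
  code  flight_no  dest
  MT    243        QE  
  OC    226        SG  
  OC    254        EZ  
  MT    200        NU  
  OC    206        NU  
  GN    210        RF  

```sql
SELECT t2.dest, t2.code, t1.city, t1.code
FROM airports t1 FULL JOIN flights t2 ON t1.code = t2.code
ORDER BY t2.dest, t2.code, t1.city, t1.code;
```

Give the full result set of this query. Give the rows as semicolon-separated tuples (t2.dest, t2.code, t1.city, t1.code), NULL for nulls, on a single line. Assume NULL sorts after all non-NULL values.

FULL OUTER JOIN keeps every row from both sides; unmatched rows get NULL for the other side's columns.
Matching on t1.code = t2.code.
Matched pairs: 1; unmatched t1 rows kept: 5; unmatched t2 rows kept: 5.

(EZ, OC, NULL, NULL); (NU, MT, NULL, NULL); (NU, OC, NULL, NULL); (QE, MT, NULL, NULL); (RF, GN, Austin, GN); (SG, OC, NULL, NULL); (NULL, NULL, Austin, CR); (NULL, NULL, Boston, SG); (NULL, NULL, Madrid, CR); (NULL, NULL, NULL, TH); (NULL, NULL, NULL, TH)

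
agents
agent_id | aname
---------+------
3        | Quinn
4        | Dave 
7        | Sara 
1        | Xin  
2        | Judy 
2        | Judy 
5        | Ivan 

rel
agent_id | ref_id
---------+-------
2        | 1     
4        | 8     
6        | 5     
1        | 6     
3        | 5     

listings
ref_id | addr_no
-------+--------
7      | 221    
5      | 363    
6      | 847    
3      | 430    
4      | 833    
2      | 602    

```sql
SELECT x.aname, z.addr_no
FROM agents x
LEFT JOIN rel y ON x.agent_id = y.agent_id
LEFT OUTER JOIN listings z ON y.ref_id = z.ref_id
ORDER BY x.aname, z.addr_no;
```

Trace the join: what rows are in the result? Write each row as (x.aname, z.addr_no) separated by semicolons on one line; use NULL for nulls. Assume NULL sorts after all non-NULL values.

(Dave, NULL); (Ivan, NULL); (Judy, NULL); (Judy, NULL); (Quinn, 363); (Sara, NULL); (Xin, 847)

Joins associate left-to-right: agents LEFT JOIN rel on agent_id gives 7 intermediate row(s).
Then LEFT JOIN `listings z` on ref_id: each of those 7 rows is kept; rows whose y.ref_id has no match in z get NULL for z's columns.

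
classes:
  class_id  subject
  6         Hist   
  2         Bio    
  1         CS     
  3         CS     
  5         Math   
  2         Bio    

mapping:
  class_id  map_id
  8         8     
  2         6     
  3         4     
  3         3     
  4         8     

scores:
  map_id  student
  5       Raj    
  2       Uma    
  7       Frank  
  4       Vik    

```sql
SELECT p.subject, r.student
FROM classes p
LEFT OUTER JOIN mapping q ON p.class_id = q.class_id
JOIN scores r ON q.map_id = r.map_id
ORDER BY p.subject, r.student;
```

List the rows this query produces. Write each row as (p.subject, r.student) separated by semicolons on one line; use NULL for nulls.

(CS, Vik)

Step 1 — p LEFT JOIN q on class_id → 7 row(s).
Then INNER JOIN `scores r` on map_id: keep only rows whose q.map_id appears in r.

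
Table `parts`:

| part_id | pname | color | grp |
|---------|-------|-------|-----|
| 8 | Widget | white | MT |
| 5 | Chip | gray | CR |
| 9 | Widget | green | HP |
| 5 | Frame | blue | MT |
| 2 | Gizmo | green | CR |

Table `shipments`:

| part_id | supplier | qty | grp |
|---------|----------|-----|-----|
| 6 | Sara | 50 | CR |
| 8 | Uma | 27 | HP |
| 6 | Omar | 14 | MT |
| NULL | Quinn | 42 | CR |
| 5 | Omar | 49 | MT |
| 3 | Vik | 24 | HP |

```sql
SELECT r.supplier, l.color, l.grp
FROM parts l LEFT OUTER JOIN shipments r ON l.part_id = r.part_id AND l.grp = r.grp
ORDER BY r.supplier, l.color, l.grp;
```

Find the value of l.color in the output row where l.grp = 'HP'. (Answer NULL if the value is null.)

green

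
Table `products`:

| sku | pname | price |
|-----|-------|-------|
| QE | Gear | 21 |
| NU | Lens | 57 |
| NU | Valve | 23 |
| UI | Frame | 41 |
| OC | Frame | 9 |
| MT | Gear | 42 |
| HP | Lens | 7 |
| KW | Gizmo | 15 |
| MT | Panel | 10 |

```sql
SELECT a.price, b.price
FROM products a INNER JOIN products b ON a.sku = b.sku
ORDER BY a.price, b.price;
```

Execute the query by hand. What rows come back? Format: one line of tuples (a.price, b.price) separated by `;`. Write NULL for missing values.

(7, 7); (9, 9); (10, 10); (10, 42); (15, 15); (21, 21); (23, 23); (23, 57); (41, 41); (42, 10); (42, 42); (57, 23); (57, 57)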